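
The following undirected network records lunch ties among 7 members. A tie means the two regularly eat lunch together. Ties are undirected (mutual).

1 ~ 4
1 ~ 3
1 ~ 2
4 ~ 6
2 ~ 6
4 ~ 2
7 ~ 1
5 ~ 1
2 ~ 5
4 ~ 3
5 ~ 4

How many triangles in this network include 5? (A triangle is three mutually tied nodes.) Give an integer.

5's neighbors: 1, 2, and 4.
Neighbor pairs that are themselves tied: 5–1–2; 5–1–4; 5–2–4. Each forms one triangle with 5, for 3 in total.

3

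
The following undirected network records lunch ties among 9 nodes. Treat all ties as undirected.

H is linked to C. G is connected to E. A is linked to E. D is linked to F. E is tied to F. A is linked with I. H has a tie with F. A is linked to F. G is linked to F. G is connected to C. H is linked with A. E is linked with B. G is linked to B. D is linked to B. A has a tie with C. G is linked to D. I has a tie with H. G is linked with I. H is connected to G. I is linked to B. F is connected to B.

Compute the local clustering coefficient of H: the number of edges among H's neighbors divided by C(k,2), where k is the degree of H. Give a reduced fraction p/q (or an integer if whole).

3/5

H's neighbors: A, C, F, G, and I (k = 5).
Possible neighbor pairs: C(5,2) = 10. Edges among them: A–C, A–F, A–I, C–G, F–G, G–I → e = 6.
Clustering(H) = 6/10 = 3/5.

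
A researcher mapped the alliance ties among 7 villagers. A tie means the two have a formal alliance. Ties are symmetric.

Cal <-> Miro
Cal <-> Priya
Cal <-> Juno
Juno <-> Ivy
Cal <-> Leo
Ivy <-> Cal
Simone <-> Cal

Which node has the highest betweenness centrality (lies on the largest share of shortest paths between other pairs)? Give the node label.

Cal

Unnormalized betweenness of each node: Cal:14, Ivy:0, Juno:0, Leo:0, Miro:0, Priya:0, Simone:0.
Cal has the largest value, 14, making it the main broker — the node through which the most shortest paths run.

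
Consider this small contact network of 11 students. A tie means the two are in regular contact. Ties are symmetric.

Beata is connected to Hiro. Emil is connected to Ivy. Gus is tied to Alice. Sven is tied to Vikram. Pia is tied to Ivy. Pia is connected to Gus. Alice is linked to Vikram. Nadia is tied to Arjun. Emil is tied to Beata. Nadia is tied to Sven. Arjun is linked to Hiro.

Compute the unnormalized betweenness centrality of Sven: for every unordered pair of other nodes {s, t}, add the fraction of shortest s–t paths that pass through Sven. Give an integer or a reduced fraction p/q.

Pairs whose geodesics pass through Sven — Beata–Vikram: 1; Hiro–Vikram: 1; Hiro–Alice: 1; Arjun–Vikram: 1; Arjun–Alice: 1; Arjun–Gus: 1; Nadia–Vikram: 1; Nadia–Alice: 1; Nadia–Gus: 1; Nadia–Pia: 1.
All other pairs contribute 0.
Summing the contributions gives betweenness(Sven) = 10.

10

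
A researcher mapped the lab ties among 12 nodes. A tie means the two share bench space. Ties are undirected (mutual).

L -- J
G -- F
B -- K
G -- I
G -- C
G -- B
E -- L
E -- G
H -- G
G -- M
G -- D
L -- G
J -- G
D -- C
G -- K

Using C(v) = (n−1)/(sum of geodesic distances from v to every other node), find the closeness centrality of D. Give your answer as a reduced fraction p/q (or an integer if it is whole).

11/20

Distances from D: B:2, C:1, E:2, F:2, G:1, H:2, I:2, J:2, K:2, L:2, M:2. Sum = 20.
n = 12, so closeness = 11/20.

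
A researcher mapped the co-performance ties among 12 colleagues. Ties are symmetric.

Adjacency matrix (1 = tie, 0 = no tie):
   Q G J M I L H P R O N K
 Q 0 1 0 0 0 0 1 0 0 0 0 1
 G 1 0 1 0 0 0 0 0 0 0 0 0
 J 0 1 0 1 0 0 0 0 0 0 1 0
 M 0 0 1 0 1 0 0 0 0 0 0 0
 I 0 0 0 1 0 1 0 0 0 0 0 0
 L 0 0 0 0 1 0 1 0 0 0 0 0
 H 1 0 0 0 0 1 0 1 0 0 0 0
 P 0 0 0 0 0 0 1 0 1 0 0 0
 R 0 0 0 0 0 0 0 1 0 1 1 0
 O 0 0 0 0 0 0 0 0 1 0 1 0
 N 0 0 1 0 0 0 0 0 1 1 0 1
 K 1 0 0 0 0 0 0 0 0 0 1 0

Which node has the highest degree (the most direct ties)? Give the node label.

N

Degrees — G:2, H:3, I:2, J:3, K:2, L:2, M:2, N:4, O:2, P:2, Q:3, R:3.
The maximum is 4, attained only by N.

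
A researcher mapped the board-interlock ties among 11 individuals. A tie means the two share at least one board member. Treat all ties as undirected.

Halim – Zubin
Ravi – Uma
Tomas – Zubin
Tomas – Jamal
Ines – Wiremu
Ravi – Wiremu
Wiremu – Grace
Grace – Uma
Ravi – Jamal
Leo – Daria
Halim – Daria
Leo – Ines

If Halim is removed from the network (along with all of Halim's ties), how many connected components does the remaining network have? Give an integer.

Halim's neighbors (Daria and Zubin) remain reachable from one another through other ties, so the rest of the network stays in one piece.

1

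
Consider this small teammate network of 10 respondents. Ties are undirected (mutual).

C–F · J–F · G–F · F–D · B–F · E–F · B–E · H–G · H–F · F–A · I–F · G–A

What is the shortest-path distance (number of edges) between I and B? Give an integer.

2

One shortest route is I – F – B, which uses 2 edges, and I and B are not directly tied, so nothing shorter exists. So d(I,B) = 2.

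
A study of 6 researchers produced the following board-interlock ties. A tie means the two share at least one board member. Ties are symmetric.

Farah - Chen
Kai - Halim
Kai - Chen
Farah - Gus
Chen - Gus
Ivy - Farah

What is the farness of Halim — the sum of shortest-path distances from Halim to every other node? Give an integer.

13

Distances from Halim: Chen:2, Farah:3, Gus:3, Ivy:4, Kai:1.
Sum = 2 + 3 + 3 + 4 + 1 = 13.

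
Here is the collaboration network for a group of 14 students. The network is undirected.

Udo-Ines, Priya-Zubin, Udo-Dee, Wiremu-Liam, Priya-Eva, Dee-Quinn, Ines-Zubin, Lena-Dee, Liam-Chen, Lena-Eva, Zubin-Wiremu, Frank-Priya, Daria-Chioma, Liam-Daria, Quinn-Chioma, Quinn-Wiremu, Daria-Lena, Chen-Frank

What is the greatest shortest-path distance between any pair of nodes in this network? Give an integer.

Eccentricity of each node (its greatest distance to any other): Chen:5, Chioma:4, Daria:4, Dee:4, Eva:3, Frank:4, Ines:4, Lena:3, Liam:4, Priya:4, Quinn:4, Udo:5, Wiremu:3, Zubin:3.
The maximum eccentricity is 5, realized for instance by the pair Udo–Chen via Udo – Ines – Zubin – Priya – Frank – Chen. So the diameter is 5.

5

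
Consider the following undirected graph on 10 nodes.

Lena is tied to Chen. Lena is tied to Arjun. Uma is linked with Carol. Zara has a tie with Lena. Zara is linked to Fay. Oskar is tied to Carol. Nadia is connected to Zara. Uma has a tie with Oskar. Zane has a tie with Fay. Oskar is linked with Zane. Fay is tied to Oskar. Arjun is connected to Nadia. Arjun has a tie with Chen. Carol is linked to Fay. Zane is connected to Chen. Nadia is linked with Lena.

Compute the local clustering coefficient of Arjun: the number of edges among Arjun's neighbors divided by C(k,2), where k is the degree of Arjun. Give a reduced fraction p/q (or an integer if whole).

Arjun's neighbors: Chen, Lena, and Nadia (k = 3).
Possible neighbor pairs: C(3,2) = 3. Edges among them: Chen–Lena, Lena–Nadia → e = 2.
Clustering(Arjun) = 2/3.

2/3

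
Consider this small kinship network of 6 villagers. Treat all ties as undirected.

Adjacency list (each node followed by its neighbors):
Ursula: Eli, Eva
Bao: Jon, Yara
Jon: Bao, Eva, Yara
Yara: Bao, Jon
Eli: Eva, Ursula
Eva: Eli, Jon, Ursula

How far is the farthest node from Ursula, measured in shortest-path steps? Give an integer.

Distances from Ursula: Bao:3, Eli:1, Eva:1, Jon:2, Yara:3.
The largest is 3 (to Bao and Yara), so the eccentricity of Ursula is 3.

3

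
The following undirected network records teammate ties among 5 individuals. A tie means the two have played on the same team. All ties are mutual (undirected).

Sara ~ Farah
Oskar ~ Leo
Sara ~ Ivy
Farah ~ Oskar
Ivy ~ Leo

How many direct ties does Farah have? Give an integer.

2

Farah is directly tied to Oskar and Sara. That is 2 neighbors, so the degree of Farah is 2.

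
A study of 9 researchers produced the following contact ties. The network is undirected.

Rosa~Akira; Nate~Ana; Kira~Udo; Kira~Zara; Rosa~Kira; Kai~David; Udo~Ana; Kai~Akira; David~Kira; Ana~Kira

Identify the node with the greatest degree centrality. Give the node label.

Degrees — Akira:2, Ana:3, David:2, Kai:2, Kira:5, Nate:1, Rosa:2, Udo:2, Zara:1.
The maximum is 5, attained only by Kira.

Kira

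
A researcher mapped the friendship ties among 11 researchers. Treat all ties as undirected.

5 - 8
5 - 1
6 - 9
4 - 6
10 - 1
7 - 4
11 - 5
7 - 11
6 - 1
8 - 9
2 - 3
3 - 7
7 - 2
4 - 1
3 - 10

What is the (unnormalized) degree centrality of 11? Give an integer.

11 is directly tied to 5 and 7. That is 2 neighbors, so the degree of 11 is 2.

2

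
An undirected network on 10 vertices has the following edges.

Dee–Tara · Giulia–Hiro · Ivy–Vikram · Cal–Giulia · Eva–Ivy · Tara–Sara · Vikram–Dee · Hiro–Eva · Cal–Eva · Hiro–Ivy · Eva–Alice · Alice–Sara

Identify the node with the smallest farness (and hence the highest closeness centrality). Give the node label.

Eva

Farness (sum of distances to all others) for each node — Alice:19, Cal:22, Dee:23, Eva:16, Giulia:25, Hiro:19, Ivy:17, Sara:22, Tara:25, Vikram:20.
The smallest farness is 16, for Eva, so Eva has the highest closeness.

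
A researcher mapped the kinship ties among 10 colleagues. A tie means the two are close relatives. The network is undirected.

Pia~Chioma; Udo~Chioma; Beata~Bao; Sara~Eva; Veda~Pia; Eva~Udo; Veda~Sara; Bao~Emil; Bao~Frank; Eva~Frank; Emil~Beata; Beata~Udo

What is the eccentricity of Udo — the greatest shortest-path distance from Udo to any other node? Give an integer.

3

Distances from Udo: Bao:2, Beata:1, Chioma:1, Emil:2, Eva:1, Frank:2, Pia:2, Sara:2, Veda:3.
The largest is 3 (to Veda), so the eccentricity of Udo is 3.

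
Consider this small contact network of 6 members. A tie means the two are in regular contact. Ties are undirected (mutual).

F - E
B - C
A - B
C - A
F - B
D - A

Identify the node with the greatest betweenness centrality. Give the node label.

Unnormalized betweenness of each node: A:4, B:6, C:0, D:0, E:0, F:4.
B has the largest value, 6, making it the main broker — the node through which the most shortest paths run.

B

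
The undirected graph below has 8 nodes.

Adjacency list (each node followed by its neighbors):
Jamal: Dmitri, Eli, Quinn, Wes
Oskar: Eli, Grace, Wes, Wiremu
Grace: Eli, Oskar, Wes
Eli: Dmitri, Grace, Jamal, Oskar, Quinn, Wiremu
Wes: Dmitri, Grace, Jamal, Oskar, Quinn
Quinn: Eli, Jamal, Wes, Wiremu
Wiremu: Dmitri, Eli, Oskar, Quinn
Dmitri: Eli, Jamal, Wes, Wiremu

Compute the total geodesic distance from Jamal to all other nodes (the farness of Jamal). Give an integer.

10

Distances from Jamal: Dmitri:1, Eli:1, Grace:2, Oskar:2, Quinn:1, Wes:1, Wiremu:2.
Sum = 1 + 1 + 2 + 2 + 1 + 1 + 2 = 10.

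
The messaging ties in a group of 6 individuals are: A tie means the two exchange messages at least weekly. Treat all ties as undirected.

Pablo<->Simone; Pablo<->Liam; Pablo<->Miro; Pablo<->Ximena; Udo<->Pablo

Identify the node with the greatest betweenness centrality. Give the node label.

Pablo

Unnormalized betweenness of each node: Liam:0, Miro:0, Pablo:10, Simone:0, Udo:0, Ximena:0.
Pablo has the largest value, 10, making it the main broker — the node through which the most shortest paths run.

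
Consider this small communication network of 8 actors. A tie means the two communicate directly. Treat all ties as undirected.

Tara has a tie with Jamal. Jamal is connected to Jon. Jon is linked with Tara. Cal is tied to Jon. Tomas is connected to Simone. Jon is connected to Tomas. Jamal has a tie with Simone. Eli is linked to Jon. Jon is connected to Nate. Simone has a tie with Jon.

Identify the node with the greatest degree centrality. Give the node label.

Degrees — Cal:1, Eli:1, Jamal:3, Jon:7, Nate:1, Simone:3, Tara:2, Tomas:2.
The maximum is 7, attained only by Jon.

Jon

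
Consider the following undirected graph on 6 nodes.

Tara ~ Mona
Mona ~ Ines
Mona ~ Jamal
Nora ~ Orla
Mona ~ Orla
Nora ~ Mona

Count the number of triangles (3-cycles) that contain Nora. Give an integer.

1

Nora's neighbors: Mona and Orla.
Neighbor pairs that are themselves tied: Nora–Mona–Orla. Each forms one triangle with Nora, for 1 in total.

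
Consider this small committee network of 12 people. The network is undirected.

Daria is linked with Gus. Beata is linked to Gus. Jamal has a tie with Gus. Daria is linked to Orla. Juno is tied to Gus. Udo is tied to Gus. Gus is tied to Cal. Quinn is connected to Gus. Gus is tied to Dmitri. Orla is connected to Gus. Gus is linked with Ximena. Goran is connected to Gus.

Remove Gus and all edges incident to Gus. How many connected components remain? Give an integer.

Without Gus, the remaining ties split the others into: {Dmitri}; {Jamal}; {Juno}; {Cal}; {Quinn}; {Daria, Orla}; {Beata}; {Goran}; {Ximena}; {Udo}.
That's 10 separate components.

10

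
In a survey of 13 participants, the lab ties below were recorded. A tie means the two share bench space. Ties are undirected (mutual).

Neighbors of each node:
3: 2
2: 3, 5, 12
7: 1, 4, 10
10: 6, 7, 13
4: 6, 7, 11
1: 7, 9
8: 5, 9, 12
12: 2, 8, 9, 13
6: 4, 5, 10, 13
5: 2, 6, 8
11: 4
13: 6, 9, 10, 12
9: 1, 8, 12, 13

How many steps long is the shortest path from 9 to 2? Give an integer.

2

One shortest route is 9 – 12 – 2, which uses 2 edges, and 9 and 2 are not directly tied, so nothing shorter exists. So d(9,2) = 2.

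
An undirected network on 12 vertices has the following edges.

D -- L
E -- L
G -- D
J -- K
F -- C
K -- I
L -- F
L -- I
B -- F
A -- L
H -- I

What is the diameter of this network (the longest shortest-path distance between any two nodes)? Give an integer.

5

Eccentricity of each node (its greatest distance to any other): A:4, B:5, C:5, D:4, E:4, F:4, G:5, H:4, I:3, J:5, K:4, L:3.
The maximum eccentricity is 5, realized for instance by the pair B–J via B – F – L – I – K – J. So the diameter is 5.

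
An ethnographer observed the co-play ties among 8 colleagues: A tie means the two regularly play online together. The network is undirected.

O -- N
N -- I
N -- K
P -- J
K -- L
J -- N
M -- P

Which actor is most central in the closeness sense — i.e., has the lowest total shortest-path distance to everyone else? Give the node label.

N

Farness (sum of distances to all others) for each node — I:17, J:13, K:15, L:21, M:23, N:11, O:17, P:17.
The smallest farness is 11, for N, so N has the highest closeness.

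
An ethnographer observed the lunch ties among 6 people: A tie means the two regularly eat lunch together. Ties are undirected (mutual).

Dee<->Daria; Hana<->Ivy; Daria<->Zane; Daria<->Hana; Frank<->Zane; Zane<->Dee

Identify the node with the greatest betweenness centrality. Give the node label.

Unnormalized betweenness of each node: Daria:6, Dee:0, Frank:0, Hana:4, Ivy:0, Zane:4.
Daria has the largest value, 6, making it the main broker — the node through which the most shortest paths run.

Daria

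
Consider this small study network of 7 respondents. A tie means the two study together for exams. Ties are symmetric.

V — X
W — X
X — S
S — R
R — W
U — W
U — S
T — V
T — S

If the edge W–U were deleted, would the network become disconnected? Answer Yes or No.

No

Even without that edge, W still reaches U via W – X – S – U, so the network stays connected. Not a bridge.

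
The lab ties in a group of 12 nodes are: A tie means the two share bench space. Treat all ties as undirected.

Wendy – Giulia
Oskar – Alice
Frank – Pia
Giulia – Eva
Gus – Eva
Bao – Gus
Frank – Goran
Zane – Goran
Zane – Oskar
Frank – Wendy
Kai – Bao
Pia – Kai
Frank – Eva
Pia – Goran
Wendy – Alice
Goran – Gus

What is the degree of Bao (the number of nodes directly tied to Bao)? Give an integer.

Bao is directly tied to Gus and Kai. That is 2 neighbors, so the degree of Bao is 2.

2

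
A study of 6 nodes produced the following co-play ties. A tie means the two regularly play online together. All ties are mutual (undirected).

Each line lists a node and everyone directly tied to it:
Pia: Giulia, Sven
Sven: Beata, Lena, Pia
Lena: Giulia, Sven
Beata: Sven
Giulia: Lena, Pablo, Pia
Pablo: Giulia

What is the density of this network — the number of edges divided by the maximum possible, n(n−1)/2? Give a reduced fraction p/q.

2/5

There are 6 edges and 6 nodes, so the maximum possible is C(6,2) = 15.
Density = 6/15 = 2/5.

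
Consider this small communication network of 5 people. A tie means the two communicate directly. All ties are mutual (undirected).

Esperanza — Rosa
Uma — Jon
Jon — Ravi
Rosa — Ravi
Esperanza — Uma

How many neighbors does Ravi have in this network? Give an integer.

Ravi is directly tied to Jon and Rosa. That is 2 neighbors, so the degree of Ravi is 2.

2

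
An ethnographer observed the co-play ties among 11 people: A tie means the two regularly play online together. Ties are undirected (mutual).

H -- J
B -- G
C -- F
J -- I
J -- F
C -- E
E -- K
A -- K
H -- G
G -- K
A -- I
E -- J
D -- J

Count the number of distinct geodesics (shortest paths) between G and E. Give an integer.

The shortest distance is 2, and the only length-2 path is G–K–E. So there is exactly 1 shortest path.

1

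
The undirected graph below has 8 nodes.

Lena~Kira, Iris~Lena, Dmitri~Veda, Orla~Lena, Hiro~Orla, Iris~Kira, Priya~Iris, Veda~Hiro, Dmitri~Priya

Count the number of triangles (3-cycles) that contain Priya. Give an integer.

Priya's neighbors are Dmitri and Iris, but none of them are tied to each other, so no triangle contains Priya.

0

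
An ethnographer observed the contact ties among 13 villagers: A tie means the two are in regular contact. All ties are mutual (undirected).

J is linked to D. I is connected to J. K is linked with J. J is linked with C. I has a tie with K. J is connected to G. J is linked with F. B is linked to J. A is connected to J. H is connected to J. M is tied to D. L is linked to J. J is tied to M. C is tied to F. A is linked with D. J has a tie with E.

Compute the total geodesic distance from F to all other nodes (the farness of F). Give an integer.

Distances from F: A:2, B:2, C:1, D:2, E:2, G:2, H:2, I:2, J:1, K:2, L:2, M:2.
Sum = 2 + 2 + 1 + 2 + 2 + 2 + 2 + 2 + 1 + 2 + 2 + 2 = 22.

22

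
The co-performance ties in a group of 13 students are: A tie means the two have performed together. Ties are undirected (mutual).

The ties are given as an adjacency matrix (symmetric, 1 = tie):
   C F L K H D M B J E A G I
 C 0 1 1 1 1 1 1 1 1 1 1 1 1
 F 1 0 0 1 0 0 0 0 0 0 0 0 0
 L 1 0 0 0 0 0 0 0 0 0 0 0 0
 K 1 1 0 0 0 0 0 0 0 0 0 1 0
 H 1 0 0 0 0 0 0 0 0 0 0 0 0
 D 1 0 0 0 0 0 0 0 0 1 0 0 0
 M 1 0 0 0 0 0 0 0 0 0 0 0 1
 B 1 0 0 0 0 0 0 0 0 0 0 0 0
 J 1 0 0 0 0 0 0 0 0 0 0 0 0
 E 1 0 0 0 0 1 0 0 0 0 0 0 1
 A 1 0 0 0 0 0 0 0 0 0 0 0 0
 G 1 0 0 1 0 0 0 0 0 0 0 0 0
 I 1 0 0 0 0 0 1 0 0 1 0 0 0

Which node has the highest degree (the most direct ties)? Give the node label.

C

Degrees — A:1, B:1, C:12, D:2, E:3, F:2, G:2, H:1, I:3, J:1, K:3, L:1, M:2.
The maximum is 12, attained only by C.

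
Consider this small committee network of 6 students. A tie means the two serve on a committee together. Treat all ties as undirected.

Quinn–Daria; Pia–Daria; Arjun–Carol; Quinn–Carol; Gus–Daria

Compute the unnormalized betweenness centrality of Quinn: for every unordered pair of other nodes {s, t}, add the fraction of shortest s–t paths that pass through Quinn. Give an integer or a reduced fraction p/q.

Pairs whose geodesics pass through Quinn — Daria–Arjun: 1; Daria–Carol: 1; Arjun–Gus: 1; Arjun–Pia: 1; Gus–Carol: 1; Carol–Pia: 1.
All other pairs contribute 0.
Summing the contributions gives betweenness(Quinn) = 6.

6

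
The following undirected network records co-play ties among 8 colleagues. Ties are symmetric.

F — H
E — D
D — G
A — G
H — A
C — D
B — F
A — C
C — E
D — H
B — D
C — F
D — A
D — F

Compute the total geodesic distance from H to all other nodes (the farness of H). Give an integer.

Distances from H: A:1, B:2, C:2, D:1, E:2, F:1, G:2.
Sum = 1 + 2 + 2 + 1 + 2 + 1 + 2 = 11.

11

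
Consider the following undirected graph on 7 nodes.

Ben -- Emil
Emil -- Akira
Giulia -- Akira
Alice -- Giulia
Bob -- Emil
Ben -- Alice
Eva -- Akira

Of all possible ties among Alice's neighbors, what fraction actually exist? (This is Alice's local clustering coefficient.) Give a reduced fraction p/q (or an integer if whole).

Alice's neighbors: Ben and Giulia (k = 2).
Possible neighbor pairs: C(2,2) = 1. Edges among them: none → e = 0.
Clustering(Alice) = 0/1.

0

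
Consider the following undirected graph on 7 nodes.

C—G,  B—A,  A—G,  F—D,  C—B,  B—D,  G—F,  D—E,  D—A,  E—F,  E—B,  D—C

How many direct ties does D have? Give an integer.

5

D is directly tied to A, B, C, E, and F. That is 5 neighbors, so the degree of D is 5.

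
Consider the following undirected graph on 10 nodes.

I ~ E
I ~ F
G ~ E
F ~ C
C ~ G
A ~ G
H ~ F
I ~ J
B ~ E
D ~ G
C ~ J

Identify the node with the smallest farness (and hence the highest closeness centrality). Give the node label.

Farness (sum of distances to all others) for each node — A:23, B:24, C:16, D:23, E:16, F:18, G:15, H:26, I:17, J:20.
The smallest farness is 15, for G, so G has the highest closeness.

G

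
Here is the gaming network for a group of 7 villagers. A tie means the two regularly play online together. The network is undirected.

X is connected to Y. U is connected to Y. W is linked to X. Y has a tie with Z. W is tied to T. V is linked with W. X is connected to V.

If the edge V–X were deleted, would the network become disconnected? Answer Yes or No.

No

Even without that edge, V still reaches X via V – W – X, so the network stays connected. Not a bridge.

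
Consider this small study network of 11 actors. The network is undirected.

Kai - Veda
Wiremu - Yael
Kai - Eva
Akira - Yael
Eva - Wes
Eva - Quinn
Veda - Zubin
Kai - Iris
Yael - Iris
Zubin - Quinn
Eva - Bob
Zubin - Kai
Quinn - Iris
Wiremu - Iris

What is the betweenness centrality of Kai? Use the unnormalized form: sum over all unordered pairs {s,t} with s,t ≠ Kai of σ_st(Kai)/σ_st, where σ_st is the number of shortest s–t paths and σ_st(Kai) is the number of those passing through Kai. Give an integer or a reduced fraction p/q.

33/2

Pairs whose geodesics pass through Kai — Wes–Akira: 1/2; Wes–Zubin: 1/2; Wes–Wiremu: 1/2; Wes–Veda: 1; Wes–Yael: 1/2; Wes–Iris: 1/2; Bob–Akira: 1/2; Bob–Zubin: 1/2; Bob–Wiremu: 1/2; Bob–Veda: 1; Bob–Yael: 1/2; Bob–Iris: 1/2; Eva–Akira: 1/2; Eva–Zubin: 1/2 … (+12 more pairs).
All other pairs contribute 0.
Summing the contributions gives betweenness(Kai) = 33/2.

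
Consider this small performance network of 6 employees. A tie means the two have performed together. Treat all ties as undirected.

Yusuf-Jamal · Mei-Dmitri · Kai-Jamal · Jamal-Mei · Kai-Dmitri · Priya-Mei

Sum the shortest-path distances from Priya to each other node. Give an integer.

11

Distances from Priya: Dmitri:2, Jamal:2, Kai:3, Mei:1, Yusuf:3.
Sum = 2 + 2 + 3 + 1 + 3 = 11.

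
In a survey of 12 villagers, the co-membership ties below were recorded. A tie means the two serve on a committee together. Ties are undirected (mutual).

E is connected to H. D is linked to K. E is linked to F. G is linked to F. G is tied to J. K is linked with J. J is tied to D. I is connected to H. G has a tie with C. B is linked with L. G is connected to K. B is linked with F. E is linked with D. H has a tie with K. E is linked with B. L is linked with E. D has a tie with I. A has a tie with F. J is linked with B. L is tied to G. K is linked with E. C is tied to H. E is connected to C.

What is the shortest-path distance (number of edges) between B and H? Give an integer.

2

One shortest route is B – E – H, which uses 2 edges, and B and H are not directly tied, so nothing shorter exists. So d(B,H) = 2.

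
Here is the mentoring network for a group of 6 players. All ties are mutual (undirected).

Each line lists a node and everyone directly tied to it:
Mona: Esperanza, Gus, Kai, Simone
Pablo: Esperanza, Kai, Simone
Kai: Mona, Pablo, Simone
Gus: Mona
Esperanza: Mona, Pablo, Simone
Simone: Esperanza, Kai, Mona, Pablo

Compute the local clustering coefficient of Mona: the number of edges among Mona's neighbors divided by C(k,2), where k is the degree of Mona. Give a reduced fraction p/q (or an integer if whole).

1/3

Mona's neighbors: Esperanza, Gus, Kai, and Simone (k = 4).
Possible neighbor pairs: C(4,2) = 6. Edges among them: Esperanza–Simone, Kai–Simone → e = 2.
Clustering(Mona) = 2/6 = 1/3.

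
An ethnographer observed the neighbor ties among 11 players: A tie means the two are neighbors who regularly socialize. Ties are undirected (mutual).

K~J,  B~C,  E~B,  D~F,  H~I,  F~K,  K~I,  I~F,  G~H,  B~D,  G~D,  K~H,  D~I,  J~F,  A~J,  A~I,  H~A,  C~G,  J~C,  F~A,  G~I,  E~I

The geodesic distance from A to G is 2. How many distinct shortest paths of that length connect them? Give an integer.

2

The shortest distance is 2. The length-2 paths are: A–H–G; A–I–G.
That gives 2 distinct shortest paths.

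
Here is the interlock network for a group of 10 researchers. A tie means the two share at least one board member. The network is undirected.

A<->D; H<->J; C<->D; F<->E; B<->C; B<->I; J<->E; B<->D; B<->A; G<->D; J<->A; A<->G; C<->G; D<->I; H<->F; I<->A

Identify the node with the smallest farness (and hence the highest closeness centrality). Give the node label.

A

Farness (sum of distances to all others) for each node — A:14, B:18, C:23, D:17, E:22, F:28, G:19, H:22, I:19, J:16.
The smallest farness is 14, for A, so A has the highest closeness.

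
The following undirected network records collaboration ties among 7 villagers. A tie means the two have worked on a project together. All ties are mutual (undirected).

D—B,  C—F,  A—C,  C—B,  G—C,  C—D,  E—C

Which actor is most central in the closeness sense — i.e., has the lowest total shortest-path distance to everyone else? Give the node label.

C

Farness (sum of distances to all others) for each node — A:11, B:10, C:6, D:10, E:11, F:11, G:11.
The smallest farness is 6, for C, so C has the highest closeness.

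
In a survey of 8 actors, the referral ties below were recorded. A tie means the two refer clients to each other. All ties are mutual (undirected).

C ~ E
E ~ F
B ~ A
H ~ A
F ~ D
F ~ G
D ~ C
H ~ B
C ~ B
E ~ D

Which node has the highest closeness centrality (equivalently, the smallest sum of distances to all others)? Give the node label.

Farness (sum of distances to all others) for each node — A:19, B:14, C:12, D:13, E:13, F:16, G:22, H:19.
The smallest farness is 12, for C, so C has the highest closeness.

C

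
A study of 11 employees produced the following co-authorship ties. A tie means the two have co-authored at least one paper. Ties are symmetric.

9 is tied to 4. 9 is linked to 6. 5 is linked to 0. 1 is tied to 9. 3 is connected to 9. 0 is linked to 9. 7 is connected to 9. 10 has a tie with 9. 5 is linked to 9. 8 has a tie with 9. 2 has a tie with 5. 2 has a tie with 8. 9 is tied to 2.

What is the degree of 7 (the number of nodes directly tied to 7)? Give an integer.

7 is directly tied to 9. That is 1 neighbor, so the degree of 7 is 1.

1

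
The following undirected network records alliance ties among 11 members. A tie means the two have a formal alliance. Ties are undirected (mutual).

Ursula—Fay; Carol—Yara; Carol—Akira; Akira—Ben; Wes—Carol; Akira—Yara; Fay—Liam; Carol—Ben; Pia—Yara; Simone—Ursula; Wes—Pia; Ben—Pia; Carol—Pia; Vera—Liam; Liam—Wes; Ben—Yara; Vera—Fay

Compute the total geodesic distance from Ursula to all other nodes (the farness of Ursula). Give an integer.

Distances from Ursula: Akira:5, Ben:5, Carol:4, Fay:1, Liam:2, Pia:4, Simone:1, Vera:2, Wes:3, Yara:5.
Sum = 5 + 5 + 4 + 1 + 2 + 4 + 1 + 2 + 3 + 5 = 32.

32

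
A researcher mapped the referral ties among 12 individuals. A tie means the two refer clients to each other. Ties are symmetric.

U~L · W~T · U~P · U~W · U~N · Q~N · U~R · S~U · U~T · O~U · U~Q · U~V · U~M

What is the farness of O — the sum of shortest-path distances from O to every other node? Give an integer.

Distances from O: L:2, M:2, N:2, P:2, Q:2, R:2, S:2, T:2, U:1, V:2, W:2.
Sum = 2 + 2 + 2 + 2 + 2 + 2 + 2 + 2 + 1 + 2 + 2 = 21.

21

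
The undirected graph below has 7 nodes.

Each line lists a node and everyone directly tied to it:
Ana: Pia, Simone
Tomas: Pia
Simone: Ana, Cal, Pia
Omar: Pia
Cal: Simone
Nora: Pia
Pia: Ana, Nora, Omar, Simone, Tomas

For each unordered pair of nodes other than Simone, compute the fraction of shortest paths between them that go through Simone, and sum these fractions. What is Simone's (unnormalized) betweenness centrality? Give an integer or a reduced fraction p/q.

Pairs whose geodesics pass through Simone — Tomas–Cal: 1; Pia–Cal: 1; Omar–Cal: 1; Nora–Cal: 1; Ana–Cal: 1.
All other pairs contribute 0.
Summing the contributions gives betweenness(Simone) = 5.

5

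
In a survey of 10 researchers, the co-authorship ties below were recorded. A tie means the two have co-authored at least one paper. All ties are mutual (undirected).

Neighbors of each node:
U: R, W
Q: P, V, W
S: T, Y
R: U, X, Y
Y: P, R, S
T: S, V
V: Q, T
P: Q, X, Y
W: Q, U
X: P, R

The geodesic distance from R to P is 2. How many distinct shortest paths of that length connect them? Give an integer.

The shortest distance is 2. The length-2 paths are: R–X–P; R–Y–P.
That gives 2 distinct shortest paths.

2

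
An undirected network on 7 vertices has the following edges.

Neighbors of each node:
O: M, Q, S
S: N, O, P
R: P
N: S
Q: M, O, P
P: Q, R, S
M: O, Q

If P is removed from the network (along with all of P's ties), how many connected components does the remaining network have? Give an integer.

2

Without P, the remaining ties split the others into: {M, N, O, Q, S}; {R}.
That's 2 separate components.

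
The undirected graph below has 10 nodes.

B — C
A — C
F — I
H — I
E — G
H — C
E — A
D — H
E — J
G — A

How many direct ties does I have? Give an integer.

I is directly tied to F and H. That is 2 neighbors, so the degree of I is 2.

2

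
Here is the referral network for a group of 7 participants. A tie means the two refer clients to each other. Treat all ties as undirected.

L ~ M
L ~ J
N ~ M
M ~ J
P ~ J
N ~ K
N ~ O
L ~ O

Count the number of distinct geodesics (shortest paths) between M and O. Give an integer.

2

The shortest distance is 2. The length-2 paths are: M–L–O; M–N–O.
That gives 2 distinct shortest paths.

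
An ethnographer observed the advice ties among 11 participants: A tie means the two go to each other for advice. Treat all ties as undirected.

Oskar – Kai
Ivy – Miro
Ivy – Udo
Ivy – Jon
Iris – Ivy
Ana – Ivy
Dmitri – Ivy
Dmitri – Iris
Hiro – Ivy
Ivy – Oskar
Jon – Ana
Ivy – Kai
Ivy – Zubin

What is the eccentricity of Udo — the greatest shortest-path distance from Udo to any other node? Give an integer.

Distances from Udo: Ana:2, Dmitri:2, Hiro:2, Iris:2, Ivy:1, Jon:2, Kai:2, Miro:2, Oskar:2, Zubin:2.
The largest is 2 (to Miro, Dmitri, Ana, Iris, Kai, Oskar, Zubin, Jon, and Hiro), so the eccentricity of Udo is 2.

2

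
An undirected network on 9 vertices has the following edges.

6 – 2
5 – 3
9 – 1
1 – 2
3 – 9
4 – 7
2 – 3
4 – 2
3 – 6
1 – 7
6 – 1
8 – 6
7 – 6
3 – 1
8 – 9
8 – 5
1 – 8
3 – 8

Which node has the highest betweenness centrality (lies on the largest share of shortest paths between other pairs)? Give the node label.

Unnormalized betweenness of each node: 1:76/15, 2:64/15, 3:57/10, 4:1/3, 5:0, 6:77/30, 7:26/15, 8:7/3, 9:0.
3 has the largest value, 57/10, making it the main broker — the node through which the most shortest paths run.

3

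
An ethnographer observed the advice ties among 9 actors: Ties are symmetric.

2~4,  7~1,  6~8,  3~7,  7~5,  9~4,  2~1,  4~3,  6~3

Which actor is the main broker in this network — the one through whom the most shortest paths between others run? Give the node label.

3

Unnormalized betweenness of each node: 1:2, 2:2, 3:16, 4:10, 5:0, 6:7, 7:10, 8:0, 9:0.
3 has the largest value, 16, making it the main broker — the node through which the most shortest paths run.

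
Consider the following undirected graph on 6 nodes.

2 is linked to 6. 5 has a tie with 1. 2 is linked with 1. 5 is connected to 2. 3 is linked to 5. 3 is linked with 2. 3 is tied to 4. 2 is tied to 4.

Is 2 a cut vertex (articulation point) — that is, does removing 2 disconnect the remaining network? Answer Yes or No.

Removing 2 leaves {6} with no path to {1, 3, 4, and 5}, so the network splits into 2 components. 2 is a cut vertex.

Yes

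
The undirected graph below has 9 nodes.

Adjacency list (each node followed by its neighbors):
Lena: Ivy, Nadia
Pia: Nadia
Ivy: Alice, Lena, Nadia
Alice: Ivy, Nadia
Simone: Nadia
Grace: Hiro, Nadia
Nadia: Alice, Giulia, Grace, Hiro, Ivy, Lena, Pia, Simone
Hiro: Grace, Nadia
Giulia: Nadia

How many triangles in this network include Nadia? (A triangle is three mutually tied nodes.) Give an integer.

Nadia's neighbors: Alice, Giulia, Grace, Hiro, Ivy, Lena, Pia, and Simone.
Neighbor pairs that are themselves tied: Nadia–Alice–Ivy; Nadia–Grace–Hiro; Nadia–Ivy–Lena. Each forms one triangle with Nadia, for 3 in total.

3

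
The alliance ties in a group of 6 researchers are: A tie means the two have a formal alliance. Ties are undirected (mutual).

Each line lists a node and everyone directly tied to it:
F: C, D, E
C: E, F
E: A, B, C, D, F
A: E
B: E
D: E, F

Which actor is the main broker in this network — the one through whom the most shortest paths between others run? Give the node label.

E

Unnormalized betweenness of each node: A:0, B:0, C:0, D:0, E:15/2, F:1/2.
E has the largest value, 15/2, making it the main broker — the node through which the most shortest paths run.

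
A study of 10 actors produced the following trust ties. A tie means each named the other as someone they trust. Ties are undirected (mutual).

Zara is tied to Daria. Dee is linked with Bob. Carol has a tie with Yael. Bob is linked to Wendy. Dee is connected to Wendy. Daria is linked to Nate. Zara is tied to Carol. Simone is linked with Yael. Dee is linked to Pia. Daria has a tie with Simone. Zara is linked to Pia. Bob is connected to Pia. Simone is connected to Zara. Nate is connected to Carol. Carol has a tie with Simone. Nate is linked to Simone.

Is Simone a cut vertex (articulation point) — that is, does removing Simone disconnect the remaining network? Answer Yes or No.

Even without Simone, every remaining node can still reach every other (the residual graph is connected), so Simone is not a cut vertex.

No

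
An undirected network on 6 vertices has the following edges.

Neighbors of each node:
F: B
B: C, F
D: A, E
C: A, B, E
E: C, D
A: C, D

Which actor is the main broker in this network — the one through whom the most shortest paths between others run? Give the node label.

Unnormalized betweenness of each node: A:3/2, B:4, C:13/2, D:1/2, E:3/2, F:0.
C has the largest value, 13/2, making it the main broker — the node through which the most shortest paths run.

C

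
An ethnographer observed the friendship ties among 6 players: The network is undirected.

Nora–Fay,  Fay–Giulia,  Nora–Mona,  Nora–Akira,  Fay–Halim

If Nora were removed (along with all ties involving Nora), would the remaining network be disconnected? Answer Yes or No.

Removing Nora leaves {Akira} with no path to {Mona}, so the network splits into 3 components. Nora is a cut vertex.

Yes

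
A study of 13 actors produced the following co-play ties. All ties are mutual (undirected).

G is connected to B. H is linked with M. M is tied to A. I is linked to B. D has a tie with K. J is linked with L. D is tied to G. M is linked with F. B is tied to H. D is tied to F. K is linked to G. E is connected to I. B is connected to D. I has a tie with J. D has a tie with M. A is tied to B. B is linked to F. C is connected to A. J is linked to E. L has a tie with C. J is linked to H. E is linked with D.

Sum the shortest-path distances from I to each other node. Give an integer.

Distances from I: A:2, B:1, C:3, D:2, E:1, F:2, G:2, H:2, J:1, K:3, L:2, M:3.
Sum = 2 + 1 + 3 + 2 + 1 + 2 + 2 + 2 + 1 + 3 + 2 + 3 = 24.

24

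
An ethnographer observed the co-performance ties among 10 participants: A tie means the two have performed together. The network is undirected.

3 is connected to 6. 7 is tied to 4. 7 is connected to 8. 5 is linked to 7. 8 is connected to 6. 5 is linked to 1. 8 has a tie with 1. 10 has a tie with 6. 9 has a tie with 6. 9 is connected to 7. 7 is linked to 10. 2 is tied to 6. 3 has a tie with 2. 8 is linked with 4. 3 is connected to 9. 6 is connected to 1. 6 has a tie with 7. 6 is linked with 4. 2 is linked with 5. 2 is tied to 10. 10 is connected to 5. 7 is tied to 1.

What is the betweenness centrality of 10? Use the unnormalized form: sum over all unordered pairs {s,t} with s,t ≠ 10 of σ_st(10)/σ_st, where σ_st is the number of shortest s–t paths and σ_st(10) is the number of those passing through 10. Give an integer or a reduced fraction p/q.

7/12

Pairs whose geodesics pass through 10 — 5–6: 1/4; 7–2: 1/3.
All other pairs contribute 0.
Summing the contributions gives betweenness(10) = 7/12.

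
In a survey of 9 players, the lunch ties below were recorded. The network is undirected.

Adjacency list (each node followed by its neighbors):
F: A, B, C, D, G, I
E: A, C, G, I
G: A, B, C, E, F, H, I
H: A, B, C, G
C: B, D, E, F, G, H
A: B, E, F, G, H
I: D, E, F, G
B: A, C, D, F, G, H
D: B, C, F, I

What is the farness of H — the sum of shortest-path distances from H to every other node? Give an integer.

12

Distances from H: A:1, B:1, C:1, D:2, E:2, F:2, G:1, I:2.
Sum = 1 + 1 + 1 + 2 + 2 + 2 + 1 + 2 = 12.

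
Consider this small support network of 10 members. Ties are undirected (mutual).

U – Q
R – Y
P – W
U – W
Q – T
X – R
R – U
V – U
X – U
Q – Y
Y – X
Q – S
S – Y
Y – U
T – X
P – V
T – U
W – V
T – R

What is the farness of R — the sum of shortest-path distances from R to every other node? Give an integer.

15

Distances from R: P:3, Q:2, S:2, T:1, U:1, V:2, W:2, X:1, Y:1.
Sum = 3 + 2 + 2 + 1 + 1 + 2 + 2 + 1 + 1 = 15.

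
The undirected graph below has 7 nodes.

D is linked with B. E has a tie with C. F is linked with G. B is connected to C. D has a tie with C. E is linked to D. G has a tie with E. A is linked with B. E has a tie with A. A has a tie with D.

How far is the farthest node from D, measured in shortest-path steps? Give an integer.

Distances from D: A:1, B:1, C:1, E:1, F:3, G:2.
The largest is 3 (to F), so the eccentricity of D is 3.

3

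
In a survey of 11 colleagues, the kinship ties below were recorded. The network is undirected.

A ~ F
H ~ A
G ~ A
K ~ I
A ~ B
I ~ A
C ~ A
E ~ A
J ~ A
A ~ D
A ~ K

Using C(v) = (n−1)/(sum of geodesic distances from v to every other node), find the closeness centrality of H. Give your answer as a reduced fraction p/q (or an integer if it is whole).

10/19

Distances from H: A:1, B:2, C:2, D:2, E:2, F:2, G:2, I:2, J:2, K:2. Sum = 19.
n = 11, so closeness = 10/19.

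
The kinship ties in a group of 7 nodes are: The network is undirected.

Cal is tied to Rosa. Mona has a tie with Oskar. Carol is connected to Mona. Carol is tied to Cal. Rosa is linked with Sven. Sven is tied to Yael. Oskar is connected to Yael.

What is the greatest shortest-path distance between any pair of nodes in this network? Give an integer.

Eccentricity of each node (its greatest distance to any other): Cal:3, Carol:3, Mona:3, Oskar:3, Rosa:3, Sven:3, Yael:3.
The maximum eccentricity is 3, realized for instance by the pair Cal–Oskar via Cal – Carol – Mona – Oskar. So the diameter is 3.

3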